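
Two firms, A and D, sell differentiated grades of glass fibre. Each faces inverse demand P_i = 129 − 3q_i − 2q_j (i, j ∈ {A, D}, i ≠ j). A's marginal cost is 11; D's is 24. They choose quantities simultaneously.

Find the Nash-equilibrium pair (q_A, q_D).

Firm A's profit: π = q_A(129 − 3q_A − 2q_D) − 11q_A.
∂π/∂q_A = 118 − 6q_A − 2q_D = 0 ⇒ q_A = 59/3 − (1/3)q_D.
Similarly q_D = 17.5 − (1/3)q_A.
Solving the two reaction functions simultaneously: (1 − (−1/3)(−1/3))q_A = 59/3 − (1/3)·17.5, so (8/9)q_A = 83/6 and q_A = 15.5625.
Then q_D = 17.5 − (1/3)·15.5625 = 12.3125.

15.5625, 12.3125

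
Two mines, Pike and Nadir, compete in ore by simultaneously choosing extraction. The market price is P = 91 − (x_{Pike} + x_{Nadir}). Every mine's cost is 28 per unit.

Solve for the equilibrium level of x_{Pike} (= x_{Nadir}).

21

Mine Pike's profit: π = x_{Pike}(91 − (x_{Pike} + x_{Nadir})) − 28x_{Pike}.
∂π/∂x_{Pike} = 63 − 2x_{Pike} − x_{Nadir} = 0, so x_{Pike} = 31.5 − 0.5x_{Nadir}.
Setting x_{Pike} = x_{Nadir} in the reaction function: x_{Pike} = 31.5 − 0.5x_{Pike}, so x_{Pike} = 31.5 / 1.5 = 21.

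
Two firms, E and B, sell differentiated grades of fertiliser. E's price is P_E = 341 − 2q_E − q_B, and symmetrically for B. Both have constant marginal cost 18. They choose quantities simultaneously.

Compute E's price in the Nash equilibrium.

Firm E's profit: π = q_E(341 − 2q_E − q_B) − 18q_E.
∂π/∂q_E = 323 − 4q_E − q_B = 0 ⇒ q_E = 80.75 − 0.25q_B.
Setting q_E = q_B in the reaction function: q_E = 80.75 − 0.25q_E, so q_E = 80.75 / 1.25 = 64.6.
P_E = 341 − 2·64.6 − 64.6 = 147.2.

147.2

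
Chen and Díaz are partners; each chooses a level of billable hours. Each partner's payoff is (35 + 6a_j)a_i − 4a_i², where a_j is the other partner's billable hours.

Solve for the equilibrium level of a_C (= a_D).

17.5

Chen's payoff is (35 + 6a_D)a_C − 4a_C².
∂π/∂a_C = 35 + 6a_D − 8a_C = 0, so a_C = 4.375 + 0.75a_D.
Setting a_C = a_D in the reaction function: a_C = 4.375 + 0.75a_C, so a_C = 4.375 / 0.25 = 17.5.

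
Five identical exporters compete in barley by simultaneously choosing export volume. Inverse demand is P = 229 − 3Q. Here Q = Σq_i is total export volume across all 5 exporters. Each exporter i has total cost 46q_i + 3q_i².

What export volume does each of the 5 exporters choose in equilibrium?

7.625

A representative exporter's profit is π_i = q_i(229 − 3Q) − 46q_i − 3q_i², with Q = q_i + Σ_{j≠i} q_j.
First-order condition: 183 − 12q_i − 3Σ_{j≠i} q_j = 0.
With identical exporters, set every q_j = q: then 183 − 12q − 12q = 0, i.e. q = 183/24 = 7.625.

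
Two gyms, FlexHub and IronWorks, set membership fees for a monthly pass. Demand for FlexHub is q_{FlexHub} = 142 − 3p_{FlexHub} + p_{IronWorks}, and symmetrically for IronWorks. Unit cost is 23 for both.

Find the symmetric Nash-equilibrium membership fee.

FlexHub's profit: π = (p_{FlexHub} − 23)(142 − 3p_{FlexHub} + p_{IronWorks}).
∂π/∂p_{FlexHub} = 211 − 6p_{FlexHub} + p_{IronWorks} = 0 ⇒ p_{FlexHub} = 211/6 + (1/6)p_{IronWorks}.
The game is symmetric, so in equilibrium p_{IronWorks} = p_{FlexHub}: the reaction function gives (5/6)p_{FlexHub} = 211/6, hence p_{FlexHub} = 42.2.

42.2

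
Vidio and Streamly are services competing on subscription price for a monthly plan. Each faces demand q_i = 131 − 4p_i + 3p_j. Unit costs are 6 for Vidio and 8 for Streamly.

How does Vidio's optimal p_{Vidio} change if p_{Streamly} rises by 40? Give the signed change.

15

Vidio's profit: π = (p_{Vidio} − 6)(131 − 4p_{Vidio} + 3p_{Streamly}).
∂π/∂p_{Vidio} = 155 − 8p_{Vidio} + 3p_{Streamly} = 0 ⇒ p_{Vidio} = 19.375 + 0.375p_{Streamly}.
The reaction-function slope is 0.375, so a 40-unit rise in p_{Streamly} moves p_{Vidio} by 0.375 × 40 = 15. Vidio's best response rises — the actions are strategic complements.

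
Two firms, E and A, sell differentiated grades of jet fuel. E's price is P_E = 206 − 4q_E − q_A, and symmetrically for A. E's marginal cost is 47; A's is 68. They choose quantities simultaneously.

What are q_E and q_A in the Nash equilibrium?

Firm E's profit: π = q_E(206 − 4q_E − q_A) − 47q_E.
∂π/∂q_E = 159 − 8q_E − q_A = 0 ⇒ q_E = 19.875 − 0.125q_A.
Similarly q_A = 17.25 − 0.125q_E.
Substituting the second reaction function into the first: q_E = 19.875 − 0.125(17.25 − 0.125q_E), which gives (63/64)q_E = 567/32 ⇒ q_E = 18.
Then q_A = 17.25 − 0.125·18 = 15.

18, 15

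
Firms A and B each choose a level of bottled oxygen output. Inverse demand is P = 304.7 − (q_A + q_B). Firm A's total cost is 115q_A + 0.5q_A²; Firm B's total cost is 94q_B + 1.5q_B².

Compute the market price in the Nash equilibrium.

220.4

Firm A's profit: π = q_A(304.7 − (q_A + q_B)) − 115q_A − 0.5q_A².
∂π/∂q_A = 189.7 − 3q_A − q_B = 0, so q_A = 1897/30 − (1/3)q_B.
For B: ∂π/∂q_B = 210.7 − 5q_B − q_A = 0 ⇒ q_B = 42.14 − 0.2q_A.
Plugging q_B into A's best response: q_A = 1897/30 − (1/3)(42.14 − 0.2q_A) ⇒ (14/15)q_A = 3689/75, so q_A = 52.7.
Then q_B = 42.14 − 0.2·52.7 = 31.6.
Equilibrium price: P = 304.7 − 84.3 = 220.4.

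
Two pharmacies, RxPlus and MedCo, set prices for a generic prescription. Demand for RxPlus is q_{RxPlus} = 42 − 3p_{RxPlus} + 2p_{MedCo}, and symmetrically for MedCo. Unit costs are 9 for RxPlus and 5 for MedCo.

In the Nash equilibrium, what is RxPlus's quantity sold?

22.5

RxPlus's profit: π = (p_{RxPlus} − 9)(42 − 3p_{RxPlus} + 2p_{MedCo}).
∂π/∂p_{RxPlus} = 69 − 6p_{RxPlus} + 2p_{MedCo} = 0 ⇒ p_{RxPlus} = 11.5 + (1/3)p_{MedCo}.
Similarly p_{MedCo} = 9.5 + (1/3)p_{RxPlus}.
Substituting the second reaction function into the first: p_{RxPlus} = 11.5 + (1/3)(9.5 + (1/3)p_{RxPlus}), which gives (8/9)p_{RxPlus} = 44/3 ⇒ p_{RxPlus} = 16.5.
Then p_{MedCo} = 9.5 + (1/3)·16.5 = 15.
q_{RxPlus} = 42 − 3·16.5 + 2·15 = 22.5.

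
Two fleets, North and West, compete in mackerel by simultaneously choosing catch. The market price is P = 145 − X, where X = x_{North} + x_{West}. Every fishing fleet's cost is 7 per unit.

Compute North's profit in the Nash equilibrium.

2116

Fishing fleet North's profit: π = x_{North}(145 − (x_{North} + x_{West})) − 7x_{North}.
∂π/∂x_{North} = 138 − 2x_{North} − x_{West} = 0, so x_{North} = 69 − 0.5x_{West}.
By symmetry x_{West} = x_{North}; substituting into the reaction function, 1.5x_{North} = 69 and x_{North} = 46.
Price P = 145 − 92 = 53.
North's profit: (53 − 7)·46 = 2116.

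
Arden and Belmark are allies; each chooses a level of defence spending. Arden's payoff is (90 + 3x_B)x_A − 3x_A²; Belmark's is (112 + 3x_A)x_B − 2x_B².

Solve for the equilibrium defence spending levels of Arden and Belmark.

Expanding Arden's payoff: 90x_A + 3x_Bx_A − 3x_A².
∂π/∂x_A = 90 + 3x_B − 6x_A = 0, so x_A = 15 + 0.5x_B.
Likewise for Belmark: x_B = 28 + 0.75x_A.
Plugging x_B into Arden's best response: x_A = 15 + 0.5(28 + 0.75x_A) ⇒ 0.625x_A = 29, so x_A = 46.4.
Then x_B = 28 + 0.75·46.4 = 62.8.

46.4, 62.8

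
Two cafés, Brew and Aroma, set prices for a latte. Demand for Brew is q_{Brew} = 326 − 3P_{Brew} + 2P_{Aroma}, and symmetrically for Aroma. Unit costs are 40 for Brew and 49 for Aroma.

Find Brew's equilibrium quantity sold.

219.5625

Brew's profit: π = (P_{Brew} − 40)(326 − 3P_{Brew} + 2P_{Aroma}).
∂π/∂P_{Brew} = 446 − 6P_{Brew} + 2P_{Aroma} = 0 ⇒ P_{Brew} = 223/3 + (1/3)P_{Aroma}.
Similarly P_{Aroma} = 473/6 + (1/3)P_{Brew}.
Solving the two reaction functions simultaneously: (1 − (1/3)(1/3))P_{Brew} = 223/3 + (1/3)·(473/6), so (8/9)P_{Brew} = 1811/18 and P_{Brew} = 113.1875.
Then P_{Aroma} = 473/6 + (1/3)·113.1875 = 116.5625.
q_{Brew} = 326 − 3·113.1875 + 2·116.5625 = 219.5625.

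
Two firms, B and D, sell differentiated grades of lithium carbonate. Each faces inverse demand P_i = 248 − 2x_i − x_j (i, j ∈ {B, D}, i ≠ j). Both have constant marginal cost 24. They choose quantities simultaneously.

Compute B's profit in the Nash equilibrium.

4014.08

Firm B's profit: π = x_B(248 − 2x_B − x_D) − 24x_B.
∂π/∂x_B = 224 − 4x_B − x_D = 0 ⇒ x_B = 56 − 0.25x_D.
Setting x_B = x_D in the reaction function: x_B = 56 − 0.25x_B, so x_B = 56 / 1.25 = 44.8.
P_B = 248 − 2·44.8 − 44.8 = 113.6.
Profit = (113.6 − 24)·44.8 = 4014.08.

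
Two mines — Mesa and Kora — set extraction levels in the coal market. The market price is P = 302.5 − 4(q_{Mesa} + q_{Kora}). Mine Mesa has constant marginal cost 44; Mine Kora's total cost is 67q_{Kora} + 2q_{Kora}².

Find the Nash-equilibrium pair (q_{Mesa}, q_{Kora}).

Mine Mesa's profit: π = q_{Mesa}(302.5 − 4(q_{Mesa} + q_{Kora})) − 44q_{Mesa}.
∂π/∂q_{Mesa} = 258.5 − 8q_{Mesa} − 4q_{Kora} = 0, so q_{Mesa} = 32.3125 − 0.5q_{Kora}.
For Kora: ∂π/∂q_{Kora} = 235.5 − 12q_{Kora} − 4q_{Mesa} = 0 ⇒ q_{Kora} = 19.625 − (1/3)q_{Mesa}.
Solving the two reaction functions simultaneously: (1 − (−0.5)(−1/3))q_{Mesa} = 32.3125 − 0.5·19.625, so (5/6)q_{Mesa} = 22.5 and q_{Mesa} = 27.
Then q_{Kora} = 19.625 − (1/3)·27 = 10.625.

27, 10.625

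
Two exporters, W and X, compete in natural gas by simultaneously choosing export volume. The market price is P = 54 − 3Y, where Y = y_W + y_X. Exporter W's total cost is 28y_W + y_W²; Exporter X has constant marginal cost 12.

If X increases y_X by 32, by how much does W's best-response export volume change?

-12

Exporter W's profit: π = y_W(54 − 3(y_W + y_X)) − 28y_W − y_W².
∂π/∂y_W = 26 − 8y_W − 3y_X = 0, so y_W = 3.25 − 0.375y_X.
The reaction-function slope is −0.375, so a 32-unit rise in y_X moves y_W by −0.375 × 32 = −12. W's best response falls — the actions are strategic substitutes.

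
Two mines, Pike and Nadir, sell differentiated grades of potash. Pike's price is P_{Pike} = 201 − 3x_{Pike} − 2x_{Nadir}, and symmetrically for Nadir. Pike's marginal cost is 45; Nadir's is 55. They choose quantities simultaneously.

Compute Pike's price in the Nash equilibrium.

105.375

Mine Pike's profit: π = x_{Pike}(201 − 3x_{Pike} − 2x_{Nadir}) − 45x_{Pike}.
∂π/∂x_{Pike} = 156 − 6x_{Pike} − 2x_{Nadir} = 0 ⇒ x_{Pike} = 26 − (1/3)x_{Nadir}.
Similarly x_{Nadir} = 73/3 − (1/3)x_{Pike}.
Substituting the second reaction function into the first: x_{Pike} = 26 − (1/3)(73/3 − (1/3)x_{Pike}), which gives (8/9)x_{Pike} = 161/9 ⇒ x_{Pike} = 20.125.
Then x_{Nadir} = 73/3 − (1/3)·20.125 = 17.625.
P_{Pike} = 201 − 3·20.125 − 2·17.625 = 105.375.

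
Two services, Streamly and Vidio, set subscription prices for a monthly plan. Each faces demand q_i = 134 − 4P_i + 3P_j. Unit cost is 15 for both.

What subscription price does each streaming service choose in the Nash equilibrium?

38.8

Streamly's profit: π = (P_{Streamly} − 15)(134 − 4P_{Streamly} + 3P_{Vidio}).
∂π/∂P_{Streamly} = 194 − 8P_{Streamly} + 3P_{Vidio} = 0 ⇒ P_{Streamly} = 24.25 + 0.375P_{Vidio}.
The game is symmetric, so in equilibrium P_{Vidio} = P_{Streamly}: the reaction function gives 0.625P_{Streamly} = 24.25, hence P_{Streamly} = 38.8.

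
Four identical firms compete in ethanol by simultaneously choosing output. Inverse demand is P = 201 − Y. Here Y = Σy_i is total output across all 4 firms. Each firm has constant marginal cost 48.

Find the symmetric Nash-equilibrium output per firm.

A representative firm's profit is π_i = y_i(201 − Y) − 48y_i, with Y = y_i + Σ_{j≠i} y_j.
First-order condition: 153 − 2y_i − Σ_{j≠i} y_j = 0.
In a symmetric equilibrium every firm chooses the same y, so Σ_{j≠i} y_j = 3y. The condition becomes 153 − 5y = 0, giving y = 153/5 = 30.6.

30.6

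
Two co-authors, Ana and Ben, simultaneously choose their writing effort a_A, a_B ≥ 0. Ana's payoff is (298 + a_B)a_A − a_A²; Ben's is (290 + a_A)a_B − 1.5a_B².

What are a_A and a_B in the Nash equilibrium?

236.8, 175.6

Expanding Ana's payoff: 298a_A + a_Ba_A − a_A².
∂π/∂a_A = 298 + a_B − 2a_A = 0, so a_A = 149 + 0.5a_B.
Likewise for Ben: a_B = 290/3 + (1/3)a_A.
Substituting the second reaction function into the first: a_A = 149 + 0.5(290/3 + (1/3)a_A), which gives (5/6)a_A = 592/3 ⇒ a_A = 236.8.
Then a_B = 290/3 + (1/3)·236.8 = 175.6.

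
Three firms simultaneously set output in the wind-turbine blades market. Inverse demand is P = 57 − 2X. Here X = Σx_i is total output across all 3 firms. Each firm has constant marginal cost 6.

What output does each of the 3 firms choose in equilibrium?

6.375

A representative firm's profit is π_i = x_i(57 − 2X) − 6x_i, with X = x_i + Σ_{j≠i} x_j.
First-order condition: 51 − 4x_i − 2Σ_{j≠i} x_j = 0.
Imposing symmetry (x_j = x for all j) turns Σ_{j≠i} x_j into 2x, so 51 = 8x and x = 6.375.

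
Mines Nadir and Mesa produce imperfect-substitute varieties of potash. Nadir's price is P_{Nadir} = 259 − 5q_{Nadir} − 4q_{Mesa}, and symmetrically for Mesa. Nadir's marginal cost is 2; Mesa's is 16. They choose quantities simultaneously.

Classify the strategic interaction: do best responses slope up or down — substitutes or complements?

strategic substitutes

Mine Nadir's profit: π = q_{Nadir}(259 − 5q_{Nadir} − 4q_{Mesa}) − 2q_{Nadir}.
∂π/∂q_{Nadir} = 257 − 10q_{Nadir} − 4q_{Mesa} = 0 ⇒ q_{Nadir} = 25.7 − 0.4q_{Mesa}.
The best-response slope dq_{Nadir}/dq_{Mesa} = −0.4 < 0: the reaction function is downward-sloping, so the choices are strategic substitutes.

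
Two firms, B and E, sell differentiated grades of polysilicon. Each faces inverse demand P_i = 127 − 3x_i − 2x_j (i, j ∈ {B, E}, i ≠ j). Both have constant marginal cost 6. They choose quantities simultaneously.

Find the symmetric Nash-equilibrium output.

Firm B's profit: π = x_B(127 − 3x_B − 2x_E) − 6x_B.
∂π/∂x_B = 121 − 6x_B − 2x_E = 0 ⇒ x_B = 121/6 − (1/3)x_E.
Setting x_B = x_E in the reaction function: x_B = 121/6 − (1/3)x_B, so x_B = (121/6) / (4/3) = 15.125.

15.125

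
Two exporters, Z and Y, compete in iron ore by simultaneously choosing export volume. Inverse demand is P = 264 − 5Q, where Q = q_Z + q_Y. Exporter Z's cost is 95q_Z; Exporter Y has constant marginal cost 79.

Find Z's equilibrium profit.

Exporter Z's profit: π = q_Z(264 − 5(q_Z + q_Y)) − 95q_Z.
∂π/∂q_Z = 169 − 10q_Z − 5q_Y = 0, so q_Z = 16.9 − 0.5q_Y.
By the same steps for Y: q_Y = 18.5 − 0.5q_Z.
Plugging q_Y into Z's best response: q_Z = 16.9 − 0.5(18.5 − 0.5q_Z) ⇒ 0.75q_Z = 7.65, so q_Z = 10.2.
Then q_Y = 18.5 − 0.5·10.2 = 13.4.
Price P = 264 − 5·23.6 = 146.
Z's profit: (146 − 95)·10.2 = 520.2.

520.2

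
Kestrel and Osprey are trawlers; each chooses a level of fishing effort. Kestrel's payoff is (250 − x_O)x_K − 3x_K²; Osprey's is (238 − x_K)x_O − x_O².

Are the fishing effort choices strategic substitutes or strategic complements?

Expanding Kestrel's payoff: 250x_K − x_Ox_K − 3x_K².
∂π/∂x_K = 250 − x_O − 6x_K = 0, so x_K = 125/3 − (1/6)x_O.
The best-response slope dx_K/dx_O = −1/6 < 0: the reaction function is downward-sloping, so the choices are strategic substitutes.

strategic substitutes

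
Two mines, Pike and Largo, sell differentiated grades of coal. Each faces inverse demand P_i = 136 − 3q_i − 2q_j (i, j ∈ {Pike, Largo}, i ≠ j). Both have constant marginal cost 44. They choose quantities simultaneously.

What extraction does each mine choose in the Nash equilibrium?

11.5

Mine Pike's profit: π = q_{Pike}(136 − 3q_{Pike} − 2q_{Largo}) − 44q_{Pike}.
∂π/∂q_{Pike} = 92 − 6q_{Pike} − 2q_{Largo} = 0 ⇒ q_{Pike} = 46/3 − (1/3)q_{Largo}.
The game is symmetric, so in equilibrium q_{Largo} = q_{Pike}: the reaction function gives (4/3)q_{Pike} = 46/3, hence q_{Pike} = 11.5.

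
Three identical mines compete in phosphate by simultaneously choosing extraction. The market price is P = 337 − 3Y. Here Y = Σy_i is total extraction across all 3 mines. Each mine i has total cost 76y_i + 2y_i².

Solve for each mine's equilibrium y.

16.3125

A representative mine's profit is π_i = y_i(337 − 3Y) − 76y_i − 2y_i², with Y = y_i + Σ_{j≠i} y_j.
First-order condition: 261 − 10y_i − 3Σ_{j≠i} y_j = 0.
With identical mines, set every y_j = y: then 261 − 10y − 6y = 0, i.e. y = 261/16 = 16.3125.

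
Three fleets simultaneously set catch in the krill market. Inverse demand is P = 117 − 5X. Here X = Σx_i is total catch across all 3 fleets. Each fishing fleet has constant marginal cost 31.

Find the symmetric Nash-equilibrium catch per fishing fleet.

4.3

A representative fishing fleet's profit is π_i = x_i(117 − 5X) − 31x_i, with X = x_i + Σ_{j≠i} x_j.
First-order condition: 86 − 10x_i − 5Σ_{j≠i} x_j = 0.
Imposing symmetry (x_j = x for all j) turns Σ_{j≠i} x_j into 2x, so 86 = 20x and x = 4.3.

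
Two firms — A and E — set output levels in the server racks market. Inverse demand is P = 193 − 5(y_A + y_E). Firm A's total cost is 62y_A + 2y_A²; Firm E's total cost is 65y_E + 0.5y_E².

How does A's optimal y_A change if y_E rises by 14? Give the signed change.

Firm A's profit: π = y_A(193 − 5(y_A + y_E)) − 62y_A − 2y_A².
∂π/∂y_A = 131 − 14y_A − 5y_E = 0, so y_A = 131/14 − (5/14)y_E.
The reaction-function slope is −5/14, so a 14-unit rise in y_E moves y_A by −5/14 × 14 = −5. A's best response falls — the actions are strategic substitutes.

-5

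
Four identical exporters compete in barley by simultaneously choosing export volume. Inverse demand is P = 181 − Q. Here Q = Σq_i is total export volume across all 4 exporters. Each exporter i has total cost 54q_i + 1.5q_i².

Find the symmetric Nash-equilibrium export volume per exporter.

A representative exporter's profit is π_i = q_i(181 − Q) − 54q_i − 1.5q_i², with Q = q_i + Σ_{j≠i} q_j.
First-order condition: 127 − 5q_i − Σ_{j≠i} q_j = 0.
With identical exporters, set every q_j = q: then 127 − 5q − 3q = 0, i.e. q = 127/8 = 15.875.

15.875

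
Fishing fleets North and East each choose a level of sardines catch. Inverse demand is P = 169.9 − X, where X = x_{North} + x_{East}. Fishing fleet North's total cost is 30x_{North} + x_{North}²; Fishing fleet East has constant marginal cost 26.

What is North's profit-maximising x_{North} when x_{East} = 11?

32.225

Fishing fleet North's profit: π = x_{North}(169.9 − (x_{North} + x_{East})) − 30x_{North} − x_{North}².
∂π/∂x_{North} = 139.9 − 4x_{North} − x_{East} = 0, so x_{North} = 34.975 − 0.25x_{East}.
At x_{East} = 11: x_{North} = 34.975 − 0.25·11 = 32.225.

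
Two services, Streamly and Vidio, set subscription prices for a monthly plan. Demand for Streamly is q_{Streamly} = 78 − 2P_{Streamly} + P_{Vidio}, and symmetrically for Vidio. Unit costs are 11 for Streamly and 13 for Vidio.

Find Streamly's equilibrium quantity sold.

Streamly's profit: π = (P_{Streamly} − 11)(78 − 2P_{Streamly} + P_{Vidio}).
∂π/∂P_{Streamly} = 100 − 4P_{Streamly} + P_{Vidio} = 0 ⇒ P_{Streamly} = 25 + 0.25P_{Vidio}.
Similarly P_{Vidio} = 26 + 0.25P_{Streamly}.
Substituting the second reaction function into the first: P_{Streamly} = 25 + 0.25(26 + 0.25P_{Streamly}), which gives 0.9375P_{Streamly} = 31.5 ⇒ P_{Streamly} = 33.6.
Then P_{Vidio} = 26 + 0.25·33.6 = 34.4.
q_{Streamly} = 78 − 2·33.6 + 34.4 = 45.2.

45.2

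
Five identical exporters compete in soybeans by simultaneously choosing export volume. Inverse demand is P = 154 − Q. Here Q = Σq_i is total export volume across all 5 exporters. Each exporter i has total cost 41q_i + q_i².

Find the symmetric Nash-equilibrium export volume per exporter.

A representative exporter's profit is π_i = q_i(154 − Q) − 41q_i − q_i², with Q = q_i + Σ_{j≠i} q_j.
First-order condition: 113 − 4q_i − Σ_{j≠i} q_j = 0.
In a symmetric equilibrium every exporter chooses the same q, so Σ_{j≠i} q_j = 4q. The condition becomes 113 − 8q = 0, giving q = 113/8 = 14.125.

14.125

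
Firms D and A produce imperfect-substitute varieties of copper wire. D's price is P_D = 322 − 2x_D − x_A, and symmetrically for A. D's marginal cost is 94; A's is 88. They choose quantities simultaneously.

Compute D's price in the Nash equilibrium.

184.4

Firm D's profit: π = x_D(322 − 2x_D − x_A) − 94x_D.
∂π/∂x_D = 228 − 4x_D − x_A = 0 ⇒ x_D = 57 − 0.25x_A.
Similarly x_A = 58.5 − 0.25x_D.
Solving the two reaction functions simultaneously: (1 − (−0.25)(−0.25))x_D = 57 − 0.25·58.5, so 0.9375x_D = 42.375 and x_D = 45.2.
Then x_A = 58.5 − 0.25·45.2 = 47.2.
P_D = 322 − 2·45.2 − 47.2 = 184.4.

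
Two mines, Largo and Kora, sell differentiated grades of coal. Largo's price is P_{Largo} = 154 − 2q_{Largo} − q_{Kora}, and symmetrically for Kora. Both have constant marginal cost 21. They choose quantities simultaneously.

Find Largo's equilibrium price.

Mine Largo's profit: π = q_{Largo}(154 − 2q_{Largo} − q_{Kora}) − 21q_{Largo}.
∂π/∂q_{Largo} = 133 − 4q_{Largo} − q_{Kora} = 0 ⇒ q_{Largo} = 33.25 − 0.25q_{Kora}.
By symmetry q_{Kora} = q_{Largo}; substituting into the reaction function, 1.25q_{Largo} = 33.25 and q_{Largo} = 26.6.
P_{Largo} = 154 − 2·26.6 − 26.6 = 74.2.

74.2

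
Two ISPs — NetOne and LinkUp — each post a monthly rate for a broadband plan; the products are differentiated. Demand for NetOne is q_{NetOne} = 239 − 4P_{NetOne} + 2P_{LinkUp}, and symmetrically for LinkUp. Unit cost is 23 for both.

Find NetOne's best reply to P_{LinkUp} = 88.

63.375

NetOne's profit: π = (P_{NetOne} − 23)(239 − 4P_{NetOne} + 2P_{LinkUp}).
∂π/∂P_{NetOne} = 331 − 8P_{NetOne} + 2P_{LinkUp} = 0 ⇒ P_{NetOne} = 41.375 + 0.25P_{LinkUp}.
At P_{LinkUp} = 88: P_{NetOne} = 41.375 + 0.25·88 = 63.375.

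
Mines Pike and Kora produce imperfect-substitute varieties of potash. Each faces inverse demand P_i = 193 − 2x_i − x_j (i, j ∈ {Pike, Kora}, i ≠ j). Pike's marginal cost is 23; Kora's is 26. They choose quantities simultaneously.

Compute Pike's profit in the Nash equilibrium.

Mine Pike's profit: π = x_{Pike}(193 − 2x_{Pike} − x_{Kora}) − 23x_{Pike}.
∂π/∂x_{Pike} = 170 − 4x_{Pike} − x_{Kora} = 0 ⇒ x_{Pike} = 42.5 − 0.25x_{Kora}.
Similarly x_{Kora} = 41.75 − 0.25x_{Pike}.
Solving the two reaction functions simultaneously: (1 − (−0.25)(−0.25))x_{Pike} = 42.5 − 0.25·41.75, so 0.9375x_{Pike} = 32.0625 and x_{Pike} = 34.2.
Then x_{Kora} = 41.75 − 0.25·34.2 = 33.2.
P_{Pike} = 193 − 2·34.2 − 33.2 = 91.4.
Profit = (91.4 − 23)·34.2 = 2339.28.

2339.28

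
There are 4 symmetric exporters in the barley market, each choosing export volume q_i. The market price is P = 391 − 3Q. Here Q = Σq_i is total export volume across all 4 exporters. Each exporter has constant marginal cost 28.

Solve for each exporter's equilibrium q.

24.2

A representative exporter's profit is π_i = q_i(391 − 3Q) − 28q_i, with Q = q_i + Σ_{j≠i} q_j.
First-order condition: 363 − 6q_i − 3Σ_{j≠i} q_j = 0.
In a symmetric equilibrium every exporter chooses the same q, so Σ_{j≠i} q_j = 3q. The condition becomes 363 − 15q = 0, giving q = 363/15 = 24.2.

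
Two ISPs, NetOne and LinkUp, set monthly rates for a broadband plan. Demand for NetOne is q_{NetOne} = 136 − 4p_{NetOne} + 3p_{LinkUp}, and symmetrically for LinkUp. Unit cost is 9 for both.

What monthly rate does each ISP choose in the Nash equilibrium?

NetOne's profit: π = (p_{NetOne} − 9)(136 − 4p_{NetOne} + 3p_{LinkUp}).
∂π/∂p_{NetOne} = 172 − 8p_{NetOne} + 3p_{LinkUp} = 0 ⇒ p_{NetOne} = 21.5 + 0.375p_{LinkUp}.
By symmetry p_{LinkUp} = p_{NetOne}; substituting into the reaction function, 0.625p_{NetOne} = 21.5 and p_{NetOne} = 34.4.

34.4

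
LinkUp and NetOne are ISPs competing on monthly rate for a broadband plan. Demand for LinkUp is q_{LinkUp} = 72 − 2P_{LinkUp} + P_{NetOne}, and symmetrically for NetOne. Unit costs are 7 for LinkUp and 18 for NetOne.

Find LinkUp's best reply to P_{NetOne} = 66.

38

LinkUp's profit: π = (P_{LinkUp} − 7)(72 − 2P_{LinkUp} + P_{NetOne}).
∂π/∂P_{LinkUp} = 86 − 4P_{LinkUp} + P_{NetOne} = 0 ⇒ P_{LinkUp} = 21.5 + 0.25P_{NetOne}.
At P_{NetOne} = 66: P_{LinkUp} = 21.5 + 0.25·66 = 38.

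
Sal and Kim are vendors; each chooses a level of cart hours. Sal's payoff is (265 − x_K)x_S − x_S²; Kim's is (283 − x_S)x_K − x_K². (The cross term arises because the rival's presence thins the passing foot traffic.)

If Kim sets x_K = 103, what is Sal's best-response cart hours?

Expanding Sal's payoff: 265x_S − x_Kx_S − x_S².
∂π/∂x_S = 265 − x_K − 2x_S = 0, so x_S = 132.5 − 0.5x_K.
At x_K = 103: x_S = 132.5 − 0.5·103 = 81.

81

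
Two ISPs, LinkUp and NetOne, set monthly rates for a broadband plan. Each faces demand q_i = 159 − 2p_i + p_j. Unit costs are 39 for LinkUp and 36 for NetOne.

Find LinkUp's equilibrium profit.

3136.32

LinkUp's profit: π = (p_{LinkUp} − 39)(159 − 2p_{LinkUp} + p_{NetOne}).
∂π/∂p_{LinkUp} = 237 − 4p_{LinkUp} + p_{NetOne} = 0 ⇒ p_{LinkUp} = 59.25 + 0.25p_{NetOne}.
Similarly p_{NetOne} = 57.75 + 0.25p_{LinkUp}.
Solving the two reaction functions simultaneously: (1 − (0.25)(0.25))p_{LinkUp} = 59.25 + 0.25·57.75, so 0.9375p_{LinkUp} = 73.6875 and p_{LinkUp} = 78.6.
Then p_{NetOne} = 57.75 + 0.25·78.6 = 77.4.
q_{LinkUp} = 159 − 2·78.6 + 77.4 = 79.2.
Profit = (78.6 − 39)·79.2 = 3136.32.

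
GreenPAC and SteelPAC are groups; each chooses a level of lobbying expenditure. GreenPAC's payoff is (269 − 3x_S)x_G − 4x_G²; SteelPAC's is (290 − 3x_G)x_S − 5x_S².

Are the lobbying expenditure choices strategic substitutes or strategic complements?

Expanding GreenPAC's payoff: 269x_G − 3x_Sx_G − 4x_G².
∂π/∂x_G = 269 − 3x_S − 8x_G = 0, so x_G = 33.625 − 0.375x_S.
The best-response slope dx_G/dx_S = −0.375 < 0: the reaction function is downward-sloping, so the choices are strategic substitutes.

strategic substitutes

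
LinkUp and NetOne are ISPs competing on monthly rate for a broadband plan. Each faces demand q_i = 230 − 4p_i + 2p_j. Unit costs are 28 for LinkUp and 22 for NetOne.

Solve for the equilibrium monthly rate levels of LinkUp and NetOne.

56.2, 53.8

LinkUp's profit: π = (p_{LinkUp} − 28)(230 − 4p_{LinkUp} + 2p_{NetOne}).
∂π/∂p_{LinkUp} = 342 − 8p_{LinkUp} + 2p_{NetOne} = 0 ⇒ p_{LinkUp} = 42.75 + 0.25p_{NetOne}.
Similarly p_{NetOne} = 39.75 + 0.25p_{LinkUp}.
Plugging p_{NetOne} into LinkUp's best response: p_{LinkUp} = 42.75 + 0.25(39.75 + 0.25p_{LinkUp}) ⇒ 0.9375p_{LinkUp} = 52.6875, so p_{LinkUp} = 56.2.
Then p_{NetOne} = 39.75 + 0.25·56.2 = 53.8.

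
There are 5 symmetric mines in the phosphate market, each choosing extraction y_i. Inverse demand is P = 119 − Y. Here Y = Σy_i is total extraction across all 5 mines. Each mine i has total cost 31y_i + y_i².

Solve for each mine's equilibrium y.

A representative mine's profit is π_i = y_i(119 − Y) − 31y_i − y_i², with Y = y_i + Σ_{j≠i} y_j.
First-order condition: 88 − 4y_i − Σ_{j≠i} y_j = 0.
With identical mines, set every y_j = y: then 88 − 4y − 4y = 0, i.e. y = 88/8 = 11.

11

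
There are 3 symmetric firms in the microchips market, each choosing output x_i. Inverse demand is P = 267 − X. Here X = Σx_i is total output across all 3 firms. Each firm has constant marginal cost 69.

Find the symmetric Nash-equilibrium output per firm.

49.5

A representative firm's profit is π_i = x_i(267 − X) − 69x_i, with X = x_i + Σ_{j≠i} x_j.
First-order condition: 198 − 2x_i − Σ_{j≠i} x_j = 0.
Imposing symmetry (x_j = x for all j) turns Σ_{j≠i} x_j into 2x, so 198 = 4x and x = 49.5.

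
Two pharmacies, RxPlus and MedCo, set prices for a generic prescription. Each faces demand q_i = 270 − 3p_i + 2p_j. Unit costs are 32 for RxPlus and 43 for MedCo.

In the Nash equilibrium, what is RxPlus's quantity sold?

184.6875

RxPlus's profit: π = (p_{RxPlus} − 32)(270 − 3p_{RxPlus} + 2p_{MedCo}).
∂π/∂p_{RxPlus} = 366 − 6p_{RxPlus} + 2p_{MedCo} = 0 ⇒ p_{RxPlus} = 61 + (1/3)p_{MedCo}.
Similarly p_{MedCo} = 66.5 + (1/3)p_{RxPlus}.
Solving the two reaction functions simultaneously: (1 − (1/3)(1/3))p_{RxPlus} = 61 + (1/3)·66.5, so (8/9)p_{RxPlus} = 499/6 and p_{RxPlus} = 93.5625.
Then p_{MedCo} = 66.5 + (1/3)·93.5625 = 97.6875.
q_{RxPlus} = 270 − 3·93.5625 + 2·97.6875 = 184.6875.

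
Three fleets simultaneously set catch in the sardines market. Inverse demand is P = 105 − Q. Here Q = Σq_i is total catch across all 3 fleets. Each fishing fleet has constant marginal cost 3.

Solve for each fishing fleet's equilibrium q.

A representative fishing fleet's profit is π_i = q_i(105 − Q) − 3q_i, with Q = q_i + Σ_{j≠i} q_j.
First-order condition: 102 − 2q_i − Σ_{j≠i} q_j = 0.
With identical fishing fleets, set every q_j = q: then 102 − 2q − 2q = 0, i.e. q = 102/4 = 25.5.

25.5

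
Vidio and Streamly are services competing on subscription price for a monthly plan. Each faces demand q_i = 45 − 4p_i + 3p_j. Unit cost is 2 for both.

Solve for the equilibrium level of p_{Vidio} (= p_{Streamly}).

Vidio's profit: π = (p_{Vidio} − 2)(45 − 4p_{Vidio} + 3p_{Streamly}).
∂π/∂p_{Vidio} = 53 − 8p_{Vidio} + 3p_{Streamly} = 0 ⇒ p_{Vidio} = 6.625 + 0.375p_{Streamly}.
Setting p_{Vidio} = p_{Streamly} in the reaction function: p_{Vidio} = 6.625 + 0.375p_{Vidio}, so p_{Vidio} = 6.625 / 0.625 = 10.6.

10.6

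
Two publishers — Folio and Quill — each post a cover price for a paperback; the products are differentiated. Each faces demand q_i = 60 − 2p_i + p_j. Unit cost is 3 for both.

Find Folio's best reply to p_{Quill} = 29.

23.75

Folio's profit: π = (p_{Folio} − 3)(60 − 2p_{Folio} + p_{Quill}).
∂π/∂p_{Folio} = 66 − 4p_{Folio} + p_{Quill} = 0 ⇒ p_{Folio} = 16.5 + 0.25p_{Quill}.
At p_{Quill} = 29: p_{Folio} = 16.5 + 0.25·29 = 23.75.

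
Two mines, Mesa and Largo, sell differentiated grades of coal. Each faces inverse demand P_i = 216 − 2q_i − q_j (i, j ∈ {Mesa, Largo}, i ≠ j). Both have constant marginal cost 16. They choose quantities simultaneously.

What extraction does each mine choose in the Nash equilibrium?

Mine Mesa's profit: π = q_{Mesa}(216 − 2q_{Mesa} − q_{Largo}) − 16q_{Mesa}.
∂π/∂q_{Mesa} = 200 − 4q_{Mesa} − q_{Largo} = 0 ⇒ q_{Mesa} = 50 − 0.25q_{Largo}.
Setting q_{Mesa} = q_{Largo} in the reaction function: q_{Mesa} = 50 − 0.25q_{Mesa}, so q_{Mesa} = 50 / 1.25 = 40.

40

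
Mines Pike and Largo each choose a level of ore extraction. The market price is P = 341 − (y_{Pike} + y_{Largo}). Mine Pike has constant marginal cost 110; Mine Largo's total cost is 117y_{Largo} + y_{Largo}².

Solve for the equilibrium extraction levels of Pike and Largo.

100, 31

Mine Pike's profit: π = y_{Pike}(341 − (y_{Pike} + y_{Largo})) − 110y_{Pike}.
∂π/∂y_{Pike} = 231 − 2y_{Pike} − y_{Largo} = 0, so y_{Pike} = 115.5 − 0.5y_{Largo}.
For Largo: ∂π/∂y_{Largo} = 224 − 4y_{Largo} − y_{Pike} = 0 ⇒ y_{Largo} = 56 − 0.25y_{Pike}.
Plugging y_{Largo} into Pike's best response: y_{Pike} = 115.5 − 0.5(56 − 0.25y_{Pike}) ⇒ 0.875y_{Pike} = 87.5, so y_{Pike} = 100.
Then y_{Largo} = 56 − 0.25·100 = 31.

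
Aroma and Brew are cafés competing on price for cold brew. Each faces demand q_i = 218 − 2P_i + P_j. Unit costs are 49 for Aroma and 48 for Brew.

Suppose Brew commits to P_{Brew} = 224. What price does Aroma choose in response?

135

Aroma's profit: π = (P_{Aroma} − 49)(218 − 2P_{Aroma} + P_{Brew}).
∂π/∂P_{Aroma} = 316 − 4P_{Aroma} + P_{Brew} = 0 ⇒ P_{Aroma} = 79 + 0.25P_{Brew}.
At P_{Brew} = 224: P_{Aroma} = 79 + 0.25·224 = 135.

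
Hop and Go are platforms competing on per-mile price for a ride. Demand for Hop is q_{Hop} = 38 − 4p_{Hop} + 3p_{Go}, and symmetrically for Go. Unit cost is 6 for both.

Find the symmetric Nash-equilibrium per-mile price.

12.4

Hop's profit: π = (p_{Hop} − 6)(38 − 4p_{Hop} + 3p_{Go}).
∂π/∂p_{Hop} = 62 − 8p_{Hop} + 3p_{Go} = 0 ⇒ p_{Hop} = 7.75 + 0.375p_{Go}.
The game is symmetric, so in equilibrium p_{Go} = p_{Hop}: the reaction function gives 0.625p_{Hop} = 7.75, hence p_{Hop} = 12.4.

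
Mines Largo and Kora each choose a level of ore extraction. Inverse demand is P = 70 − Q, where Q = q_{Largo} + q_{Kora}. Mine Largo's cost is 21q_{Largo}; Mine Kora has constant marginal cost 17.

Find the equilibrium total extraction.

34

Mine Largo's profit: π = q_{Largo}(70 − (q_{Largo} + q_{Kora})) − 21q_{Largo}.
∂π/∂q_{Largo} = 49 − 2q_{Largo} − q_{Kora} = 0, so q_{Largo} = 24.5 − 0.5q_{Kora}.
By the same steps for Kora: q_{Kora} = 26.5 − 0.5q_{Largo}.
Solving the two reaction functions simultaneously: (1 − (−0.5)(−0.5))q_{Largo} = 24.5 − 0.5·26.5, so 0.75q_{Largo} = 11.25 and q_{Largo} = 15.
Then q_{Kora} = 26.5 − 0.5·15 = 19.
Total extraction: 15 + 19 = 34.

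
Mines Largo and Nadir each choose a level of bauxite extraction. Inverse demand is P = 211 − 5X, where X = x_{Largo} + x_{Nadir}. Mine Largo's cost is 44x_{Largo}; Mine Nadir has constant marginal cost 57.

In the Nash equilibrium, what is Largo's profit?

Mine Largo's profit: π = x_{Largo}(211 − 5(x_{Largo} + x_{Nadir})) − 44x_{Largo}.
∂π/∂x_{Largo} = 167 − 10x_{Largo} − 5x_{Nadir} = 0, so x_{Largo} = 16.7 − 0.5x_{Nadir}.
By the same steps for Nadir: x_{Nadir} = 15.4 − 0.5x_{Largo}.
Substituting the second reaction function into the first: x_{Largo} = 16.7 − 0.5(15.4 − 0.5x_{Largo}), which gives 0.75x_{Largo} = 9 ⇒ x_{Largo} = 12.
Then x_{Nadir} = 15.4 − 0.5·12 = 9.4.
Price P = 211 − 5·21.4 = 104.
Largo's profit: (104 − 44)·12 = 720.

720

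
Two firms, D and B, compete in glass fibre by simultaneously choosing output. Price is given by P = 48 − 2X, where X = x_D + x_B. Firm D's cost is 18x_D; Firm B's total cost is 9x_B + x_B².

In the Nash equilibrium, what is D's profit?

Firm D's profit: π = x_D(48 − 2(x_D + x_B)) − 18x_D.
∂π/∂x_D = 30 − 4x_D − 2x_B = 0, so x_D = 7.5 − 0.5x_B.
For B: ∂π/∂x_B = 39 − 6x_B − 2x_D = 0 ⇒ x_B = 6.5 − (1/3)x_D.
Plugging x_B into D's best response: x_D = 7.5 − 0.5(6.5 − (1/3)x_D) ⇒ (5/6)x_D = 4.25, so x_D = 5.1.
Then x_B = 6.5 − (1/3)·5.1 = 4.8.
Price P = 48 − 2·9.9 = 28.2.
D's profit: (28.2 − 18)·5.1 = 52.02.

52.02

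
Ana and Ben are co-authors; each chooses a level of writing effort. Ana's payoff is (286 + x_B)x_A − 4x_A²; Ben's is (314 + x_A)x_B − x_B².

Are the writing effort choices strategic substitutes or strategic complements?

Expanding Ana's payoff: 286x_A + x_Bx_A − 4x_A².
∂π/∂x_A = 286 + x_B − 8x_A = 0, so x_A = 35.75 + 0.125x_B.
The best-response slope dx_A/dx_B = 0.125 > 0: the reaction function is upward-sloping, so the choices are strategic complements.

strategic complements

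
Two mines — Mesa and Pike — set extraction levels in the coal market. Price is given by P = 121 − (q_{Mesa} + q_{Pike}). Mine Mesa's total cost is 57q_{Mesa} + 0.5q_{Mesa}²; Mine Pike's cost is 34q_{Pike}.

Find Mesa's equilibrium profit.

100.86

Mine Mesa's profit: π = q_{Mesa}(121 − (q_{Mesa} + q_{Pike})) − 57q_{Mesa} − 0.5q_{Mesa}².
∂π/∂q_{Mesa} = 64 − 3q_{Mesa} − q_{Pike} = 0, so q_{Mesa} = 64/3 − (1/3)q_{Pike}.
For Pike: ∂π/∂q_{Pike} = 87 − 2q_{Pike} − q_{Mesa} = 0 ⇒ q_{Pike} = 43.5 − 0.5q_{Mesa}.
Solving the two reaction functions simultaneously: (1 − (−1/3)(−0.5))q_{Mesa} = 64/3 − (1/3)·43.5, so (5/6)q_{Mesa} = 41/6 and q_{Mesa} = 8.2.
Then q_{Pike} = 43.5 − 0.5·8.2 = 39.4.
Price P = 121 − 47.6 = 73.4.
Mesa's profit: (73.4 − 57)·8.2 − 0.5(8.2)² = 100.86.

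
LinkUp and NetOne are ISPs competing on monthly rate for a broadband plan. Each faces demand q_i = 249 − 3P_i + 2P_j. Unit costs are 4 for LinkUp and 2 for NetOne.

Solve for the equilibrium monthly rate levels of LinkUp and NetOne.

64.875, 64.125

LinkUp's profit: π = (P_{LinkUp} − 4)(249 − 3P_{LinkUp} + 2P_{NetOne}).
∂π/∂P_{LinkUp} = 261 − 6P_{LinkUp} + 2P_{NetOne} = 0 ⇒ P_{LinkUp} = 43.5 + (1/3)P_{NetOne}.
Similarly P_{NetOne} = 42.5 + (1/3)P_{LinkUp}.
Plugging P_{NetOne} into LinkUp's best response: P_{LinkUp} = 43.5 + (1/3)(42.5 + (1/3)P_{LinkUp}) ⇒ (8/9)P_{LinkUp} = 173/3, so P_{LinkUp} = 64.875.
Then P_{NetOne} = 42.5 + (1/3)·64.875 = 64.125.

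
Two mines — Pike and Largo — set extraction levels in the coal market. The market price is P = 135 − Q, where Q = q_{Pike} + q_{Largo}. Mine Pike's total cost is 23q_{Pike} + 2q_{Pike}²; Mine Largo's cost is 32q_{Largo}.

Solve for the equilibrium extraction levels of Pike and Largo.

11, 46

Mine Pike's profit: π = q_{Pike}(135 − (q_{Pike} + q_{Largo})) − 23q_{Pike} − 2q_{Pike}².
∂π/∂q_{Pike} = 112 − 6q_{Pike} − q_{Largo} = 0, so q_{Pike} = 56/3 − (1/6)q_{Largo}.
For Largo: ∂π/∂q_{Largo} = 103 − 2q_{Largo} − q_{Pike} = 0 ⇒ q_{Largo} = 51.5 − 0.5q_{Pike}.
Substituting the second reaction function into the first: q_{Pike} = 56/3 − (1/6)(51.5 − 0.5q_{Pike}), which gives (11/12)q_{Pike} = 121/12 ⇒ q_{Pike} = 11.
Then q_{Largo} = 51.5 − 0.5·11 = 46.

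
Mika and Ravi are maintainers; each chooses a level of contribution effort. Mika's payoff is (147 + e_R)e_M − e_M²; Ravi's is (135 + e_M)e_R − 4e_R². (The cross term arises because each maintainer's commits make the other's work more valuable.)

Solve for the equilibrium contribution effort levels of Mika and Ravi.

87.4, 27.8

Expanding Mika's payoff: 147e_M + e_Re_M − e_M².
∂π/∂e_M = 147 + e_R − 2e_M = 0, so e_M = 73.5 + 0.5e_R.
Likewise for Ravi: e_R = 16.875 + 0.125e_M.
Solving the two reaction functions simultaneously: (1 − (0.5)(0.125))e_M = 73.5 + 0.5·16.875, so 0.9375e_M = 81.9375 and e_M = 87.4.
Then e_R = 16.875 + 0.125·87.4 = 27.8.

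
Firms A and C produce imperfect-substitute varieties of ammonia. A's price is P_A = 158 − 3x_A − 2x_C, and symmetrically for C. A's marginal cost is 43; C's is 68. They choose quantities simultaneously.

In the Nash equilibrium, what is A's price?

90.8125

Firm A's profit: π = x_A(158 − 3x_A − 2x_C) − 43x_A.
∂π/∂x_A = 115 − 6x_A − 2x_C = 0 ⇒ x_A = 115/6 − (1/3)x_C.
Similarly x_C = 15 − (1/3)x_A.
Solving the two reaction functions simultaneously: (1 − (−1/3)(−1/3))x_A = 115/6 − (1/3)·15, so (8/9)x_A = 85/6 and x_A = 15.9375.
Then x_C = 15 − (1/3)·15.9375 = 9.6875.
P_A = 158 − 3·15.9375 − 2·9.6875 = 90.8125.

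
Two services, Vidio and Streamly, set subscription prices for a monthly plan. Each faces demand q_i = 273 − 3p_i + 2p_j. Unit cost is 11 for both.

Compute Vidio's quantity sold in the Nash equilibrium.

196.5

Vidio's profit: π = (p_{Vidio} − 11)(273 − 3p_{Vidio} + 2p_{Streamly}).
∂π/∂p_{Vidio} = 306 − 6p_{Vidio} + 2p_{Streamly} = 0 ⇒ p_{Vidio} = 51 + (1/3)p_{Streamly}.
By symmetry p_{Streamly} = p_{Vidio}; substituting into the reaction function, (2/3)p_{Vidio} = 51 and p_{Vidio} = 76.5.
q_{Vidio} = 273 − 3·76.5 + 2·76.5 = 196.5.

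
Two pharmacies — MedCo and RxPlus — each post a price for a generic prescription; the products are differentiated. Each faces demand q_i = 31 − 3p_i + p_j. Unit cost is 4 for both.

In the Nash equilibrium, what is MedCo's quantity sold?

MedCo's profit: π = (p_{MedCo} − 4)(31 − 3p_{MedCo} + p_{RxPlus}).
∂π/∂p_{MedCo} = 43 − 6p_{MedCo} + p_{RxPlus} = 0 ⇒ p_{MedCo} = 43/6 + (1/6)p_{RxPlus}.
The game is symmetric, so in equilibrium p_{RxPlus} = p_{MedCo}: the reaction function gives (5/6)p_{MedCo} = 43/6, hence p_{MedCo} = 8.6.
q_{MedCo} = 31 − 3·8.6 + 8.6 = 13.8.

13.8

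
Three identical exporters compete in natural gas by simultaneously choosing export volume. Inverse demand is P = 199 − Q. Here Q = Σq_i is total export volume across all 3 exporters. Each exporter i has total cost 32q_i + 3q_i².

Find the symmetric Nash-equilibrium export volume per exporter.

16.7

A representative exporter's profit is π_i = q_i(199 − Q) − 32q_i − 3q_i², with Q = q_i + Σ_{j≠i} q_j.
First-order condition: 167 − 8q_i − Σ_{j≠i} q_j = 0.
With identical exporters, set every q_j = q: then 167 − 8q − 2q = 0, i.e. q = 167/10 = 16.7.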